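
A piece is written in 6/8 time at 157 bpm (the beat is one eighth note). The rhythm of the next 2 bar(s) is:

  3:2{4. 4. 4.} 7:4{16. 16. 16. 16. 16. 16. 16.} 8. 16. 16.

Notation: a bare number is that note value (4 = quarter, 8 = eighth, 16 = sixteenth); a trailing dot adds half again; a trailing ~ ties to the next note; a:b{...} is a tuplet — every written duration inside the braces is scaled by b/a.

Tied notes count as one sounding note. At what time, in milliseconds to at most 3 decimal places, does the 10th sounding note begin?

note 10 onset = 60/7b = 3275.705ms

1. 0.0ms @ 0 + 764.331ms (2)
2. 764.331ms @ 2 + 764.331ms (2)
3. 1528.662ms @ 4 + 764.331ms (2)
4. 2292.994ms @ 6 + 163.785ms (3/7)
5. 2456.779ms @ 45/7 + 163.785ms (3/7)
6. 2620.564ms @ 48/7 + 163.785ms (3/7)
7. 2784.349ms @ 51/7 + 163.785ms (3/7)
8. 2948.135ms @ 54/7 + 163.785ms (3/7)
9. 3111.92ms @ 57/7 + 163.785ms (3/7)
10. 3275.705ms @ 60/7 + 163.785ms (3/7)
11. 3439.49ms @ 9 + 573.248ms (3/2)
12. 4012.739ms @ 21/2 + 286.624ms (3/4)
13. 4299.363ms @ 45/4 + 286.624ms (3/4)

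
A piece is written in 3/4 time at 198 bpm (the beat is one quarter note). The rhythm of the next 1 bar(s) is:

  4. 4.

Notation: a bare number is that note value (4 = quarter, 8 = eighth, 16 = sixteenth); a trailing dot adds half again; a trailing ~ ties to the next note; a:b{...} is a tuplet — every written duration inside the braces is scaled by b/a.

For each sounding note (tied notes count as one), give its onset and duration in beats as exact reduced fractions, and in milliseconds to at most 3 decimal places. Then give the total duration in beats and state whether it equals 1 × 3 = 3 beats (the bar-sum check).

1) 0.0ms=0b +454.545ms=3/2b
2) 454.545ms=3/2b +454.545ms=3/2b
Σ=3b of 3 (198bpm 3/4) — PASS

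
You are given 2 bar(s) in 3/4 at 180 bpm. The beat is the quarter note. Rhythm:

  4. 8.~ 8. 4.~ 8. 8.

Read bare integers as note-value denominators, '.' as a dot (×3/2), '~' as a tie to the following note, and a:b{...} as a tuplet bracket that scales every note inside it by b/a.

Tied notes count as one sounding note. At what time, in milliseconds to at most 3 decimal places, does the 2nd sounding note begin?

note 2 onset = 3/2b = 500.0ms

1. 0.0ms @ 0 + 500.0ms (3/2)
2. 500.0ms @ 3/2 + 500.0ms (3/2)
3. 1000.0ms @ 3 + 750.0ms (9/4)
4. 1750.0ms @ 21/4 + 250.0ms (3/4)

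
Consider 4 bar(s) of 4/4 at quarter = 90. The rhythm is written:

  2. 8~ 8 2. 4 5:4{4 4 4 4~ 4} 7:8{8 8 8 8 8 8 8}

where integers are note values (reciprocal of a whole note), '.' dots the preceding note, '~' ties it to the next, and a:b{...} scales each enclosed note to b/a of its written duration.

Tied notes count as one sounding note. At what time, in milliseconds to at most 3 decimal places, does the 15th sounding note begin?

note 15 onset = 108/7b = 10285.714ms

1. 0.0ms @ 0 + 2000.0ms (3)
2. 2000.0ms @ 3 + 666.667ms (1)
3. 2666.667ms @ 4 + 2000.0ms (3)
4. 4666.667ms @ 7 + 666.667ms (1)
5. 5333.333ms @ 8 + 533.333ms (4/5)
6. 5866.667ms @ 44/5 + 533.333ms (4/5)
7. 6400.0ms @ 48/5 + 533.333ms (4/5)
8. 6933.333ms @ 52/5 + 1066.667ms (8/5)
9. 8000.0ms @ 12 + 380.952ms (4/7)
10. 8380.952ms @ 88/7 + 380.952ms (4/7)
11. 8761.905ms @ 92/7 + 380.952ms (4/7)
12. 9142.857ms @ 96/7 + 380.952ms (4/7)
13. 9523.81ms @ 100/7 + 380.952ms (4/7)
14. 9904.762ms @ 104/7 + 380.952ms (4/7)
15. 10285.714ms @ 108/7 + 380.952ms (4/7)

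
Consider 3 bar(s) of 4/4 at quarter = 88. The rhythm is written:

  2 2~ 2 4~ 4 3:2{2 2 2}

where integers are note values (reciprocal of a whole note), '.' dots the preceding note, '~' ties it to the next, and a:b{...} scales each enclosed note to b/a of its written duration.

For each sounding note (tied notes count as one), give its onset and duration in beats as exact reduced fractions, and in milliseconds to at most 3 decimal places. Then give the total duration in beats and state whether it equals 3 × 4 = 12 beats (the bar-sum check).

1) 0.0ms=0b +1363.636ms=2b
2) 1363.636ms=2b +2727.273ms=4b
3) 4090.909ms=6b +1363.636ms=2b
4) 5454.545ms=8b +909.091ms=4/3b
5) 6363.636ms=28/3b +909.091ms=4/3b
6) 7272.727ms=32/3b +909.091ms=4/3b
Σ=12b of 12 (88bpm 4/4) — PASS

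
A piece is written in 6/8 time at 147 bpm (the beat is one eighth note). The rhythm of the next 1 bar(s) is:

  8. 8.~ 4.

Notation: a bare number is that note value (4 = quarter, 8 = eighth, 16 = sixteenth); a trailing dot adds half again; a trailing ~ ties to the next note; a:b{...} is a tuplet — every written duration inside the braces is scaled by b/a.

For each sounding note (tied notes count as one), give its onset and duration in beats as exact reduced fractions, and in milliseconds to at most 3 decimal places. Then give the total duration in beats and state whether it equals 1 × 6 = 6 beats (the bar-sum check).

1) 0.0ms=0b +612.245ms=3/2b
2) 612.245ms=3/2b +1836.735ms=9/2b
Σ=6b of 6 (147bpm 6/8) — PASS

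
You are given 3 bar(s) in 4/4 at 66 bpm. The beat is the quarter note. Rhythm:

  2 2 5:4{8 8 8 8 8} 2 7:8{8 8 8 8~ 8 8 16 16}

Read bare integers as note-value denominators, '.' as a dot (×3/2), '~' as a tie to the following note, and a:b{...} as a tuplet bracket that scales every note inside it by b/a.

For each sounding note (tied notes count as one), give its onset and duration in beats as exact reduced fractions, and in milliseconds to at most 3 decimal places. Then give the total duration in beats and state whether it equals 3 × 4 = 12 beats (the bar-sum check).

1) 0.0ms=0b +1818.182ms=2b
2) 1818.182ms=2b +1818.182ms=2b
3) 3636.364ms=4b +363.636ms=2/5b
4) 4000.0ms=22/5b +363.636ms=2/5b
5) 4363.636ms=24/5b +363.636ms=2/5b
6) 4727.273ms=26/5b +363.636ms=2/5b
7) 5090.909ms=28/5b +363.636ms=2/5b
8) 5454.545ms=6b +1818.182ms=2b
9) 7272.727ms=8b +519.481ms=4/7b
10) 7792.208ms=60/7b +519.481ms=4/7b
11) 8311.688ms=64/7b +519.481ms=4/7b
12) 8831.169ms=68/7b +1038.961ms=8/7b
13) 9870.13ms=76/7b +519.481ms=4/7b
14) 10389.61ms=80/7b +259.74ms=2/7b
15) 10649.351ms=82/7b +259.74ms=2/7b
Σ=12b of 12 (66bpm 4/4) — PASS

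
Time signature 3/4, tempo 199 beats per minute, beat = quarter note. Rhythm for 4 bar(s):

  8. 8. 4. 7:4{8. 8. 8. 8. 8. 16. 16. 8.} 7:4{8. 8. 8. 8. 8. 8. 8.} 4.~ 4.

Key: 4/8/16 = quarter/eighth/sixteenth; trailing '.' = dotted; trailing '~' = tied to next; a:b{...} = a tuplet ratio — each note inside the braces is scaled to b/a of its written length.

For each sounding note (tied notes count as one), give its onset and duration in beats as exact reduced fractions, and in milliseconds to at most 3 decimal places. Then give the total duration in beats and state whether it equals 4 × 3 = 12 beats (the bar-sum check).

1) 0.0ms=0b +226.131ms=3/4b
2) 226.131ms=3/4b +226.131ms=3/4b
3) 452.261ms=3/2b +452.261ms=3/2b
4) 904.523ms=3b +129.218ms=3/7b
5) 1033.74ms=24/7b +129.218ms=3/7b
6) 1162.958ms=27/7b +129.218ms=3/7b
7) 1292.175ms=30/7b +129.218ms=3/7b
8) 1421.393ms=33/7b +129.218ms=3/7b
9) 1550.61ms=36/7b +64.609ms=3/14b
10) 1615.219ms=75/14b +64.609ms=3/14b
11) 1679.828ms=39/7b +129.218ms=3/7b
12) 1809.045ms=6b +129.218ms=3/7b
13) 1938.263ms=45/7b +129.218ms=3/7b
14) 2067.48ms=48/7b +129.218ms=3/7b
15) 2196.698ms=51/7b +129.218ms=3/7b
16) 2325.915ms=54/7b +129.218ms=3/7b
17) 2455.133ms=57/7b +129.218ms=3/7b
18) 2584.35ms=60/7b +129.218ms=3/7b
19) 2713.568ms=9b +904.523ms=3b
Σ=12b of 12 (199bpm 3/4) — PASS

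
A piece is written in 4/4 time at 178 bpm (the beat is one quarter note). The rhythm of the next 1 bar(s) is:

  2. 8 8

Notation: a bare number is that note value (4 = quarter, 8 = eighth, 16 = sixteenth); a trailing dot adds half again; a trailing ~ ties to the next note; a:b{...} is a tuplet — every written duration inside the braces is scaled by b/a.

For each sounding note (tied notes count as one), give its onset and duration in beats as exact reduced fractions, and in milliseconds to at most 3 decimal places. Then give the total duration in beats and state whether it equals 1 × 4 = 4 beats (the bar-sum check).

1) 0.0ms=0b +1011.236ms=3b
2) 1011.236ms=3b +168.539ms=1/2b
3) 1179.775ms=7/2b +168.539ms=1/2b
Σ=4b of 4 (178bpm 4/4) — PASS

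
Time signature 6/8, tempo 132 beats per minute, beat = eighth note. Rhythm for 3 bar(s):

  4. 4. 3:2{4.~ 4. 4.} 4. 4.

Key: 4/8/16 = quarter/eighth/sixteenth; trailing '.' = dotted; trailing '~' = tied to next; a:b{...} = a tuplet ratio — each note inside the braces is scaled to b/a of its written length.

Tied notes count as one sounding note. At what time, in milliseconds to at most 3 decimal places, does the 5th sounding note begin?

1. 0.0ms @ 0 + 1363.636ms (3)
2. 1363.636ms @ 3 + 1363.636ms (3)
3. 2727.273ms @ 6 + 1818.182ms (4)
4. 4545.455ms @ 10 + 909.091ms (2)
5. 5454.545ms @ 12 + 1363.636ms (3)
6. 6818.182ms @ 15 + 1363.636ms (3)

note 5 onset = 12b = 5454.545ms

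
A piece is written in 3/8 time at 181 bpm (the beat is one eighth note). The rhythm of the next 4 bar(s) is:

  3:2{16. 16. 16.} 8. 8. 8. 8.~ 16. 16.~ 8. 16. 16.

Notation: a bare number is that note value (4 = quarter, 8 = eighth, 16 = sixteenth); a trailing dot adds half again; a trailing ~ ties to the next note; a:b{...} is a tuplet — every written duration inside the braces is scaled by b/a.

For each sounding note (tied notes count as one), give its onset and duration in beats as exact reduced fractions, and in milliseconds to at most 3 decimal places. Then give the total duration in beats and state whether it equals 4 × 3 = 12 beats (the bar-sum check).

1) 0.0ms=0b +165.746ms=1/2b
2) 165.746ms=1/2b +165.746ms=1/2b
3) 331.492ms=1b +165.746ms=1/2b
4) 497.238ms=3/2b +497.238ms=3/2b
5) 994.475ms=3b +497.238ms=3/2b
6) 1491.713ms=9/2b +497.238ms=3/2b
7) 1988.95ms=6b +745.856ms=9/4b
8) 2734.807ms=33/4b +745.856ms=9/4b
9) 3480.663ms=21/2b +248.619ms=3/4b
10) 3729.282ms=45/4b +248.619ms=3/4b
Σ=12b of 12 (181bpm 3/8) — PASS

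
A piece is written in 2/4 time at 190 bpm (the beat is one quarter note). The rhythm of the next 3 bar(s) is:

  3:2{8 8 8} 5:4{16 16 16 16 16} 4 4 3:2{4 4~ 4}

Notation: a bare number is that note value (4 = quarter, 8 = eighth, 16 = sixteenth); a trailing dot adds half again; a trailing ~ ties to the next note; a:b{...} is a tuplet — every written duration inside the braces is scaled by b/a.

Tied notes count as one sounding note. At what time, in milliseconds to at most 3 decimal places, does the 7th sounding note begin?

note 7 onset = 8/5b = 505.263ms

1. 0.0ms @ 0 + 105.263ms (1/3)
2. 105.263ms @ 1/3 + 105.263ms (1/3)
3. 210.526ms @ 2/3 + 105.263ms (1/3)
4. 315.789ms @ 1 + 63.158ms (1/5)
5. 378.947ms @ 6/5 + 63.158ms (1/5)
6. 442.105ms @ 7/5 + 63.158ms (1/5)
7. 505.263ms @ 8/5 + 63.158ms (1/5)
8. 568.421ms @ 9/5 + 63.158ms (1/5)
9. 631.579ms @ 2 + 315.789ms (1)
10. 947.368ms @ 3 + 315.789ms (1)
11. 1263.158ms @ 4 + 210.526ms (2/3)
12. 1473.684ms @ 14/3 + 421.053ms (4/3)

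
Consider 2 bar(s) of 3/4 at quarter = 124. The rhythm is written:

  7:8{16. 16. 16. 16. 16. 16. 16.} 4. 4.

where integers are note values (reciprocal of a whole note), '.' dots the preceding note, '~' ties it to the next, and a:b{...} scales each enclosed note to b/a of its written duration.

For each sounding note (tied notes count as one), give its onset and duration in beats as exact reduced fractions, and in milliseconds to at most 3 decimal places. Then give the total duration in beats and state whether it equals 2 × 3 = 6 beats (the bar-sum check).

1) 0.0ms=0b +207.373ms=3/7b
2) 207.373ms=3/7b +207.373ms=3/7b
3) 414.747ms=6/7b +207.373ms=3/7b
4) 622.12ms=9/7b +207.373ms=3/7b
5) 829.493ms=12/7b +207.373ms=3/7b
6) 1036.866ms=15/7b +207.373ms=3/7b
7) 1244.24ms=18/7b +207.373ms=3/7b
8) 1451.613ms=3b +725.806ms=3/2b
9) 2177.419ms=9/2b +725.806ms=3/2b
Σ=6b of 6 (124bpm 3/4) — PASS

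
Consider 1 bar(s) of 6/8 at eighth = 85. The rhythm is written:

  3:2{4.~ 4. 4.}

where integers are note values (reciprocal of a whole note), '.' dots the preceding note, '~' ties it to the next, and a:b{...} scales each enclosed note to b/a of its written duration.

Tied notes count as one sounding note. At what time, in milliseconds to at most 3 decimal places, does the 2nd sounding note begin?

1. 0.0ms @ 0 + 2823.529ms (4)
2. 2823.529ms @ 4 + 1411.765ms (2)

note 2 onset = 4b = 2823.529ms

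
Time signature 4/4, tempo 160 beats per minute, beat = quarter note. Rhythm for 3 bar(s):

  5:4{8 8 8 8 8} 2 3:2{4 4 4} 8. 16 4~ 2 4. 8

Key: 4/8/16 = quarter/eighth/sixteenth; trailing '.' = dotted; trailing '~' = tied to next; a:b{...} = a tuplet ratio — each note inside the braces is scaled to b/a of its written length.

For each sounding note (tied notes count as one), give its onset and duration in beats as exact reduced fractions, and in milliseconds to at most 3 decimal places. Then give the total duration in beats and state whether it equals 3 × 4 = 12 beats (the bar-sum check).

1) 0.0ms=0b +150.0ms=2/5b
2) 150.0ms=2/5b +150.0ms=2/5b
3) 300.0ms=4/5b +150.0ms=2/5b
4) 450.0ms=6/5b +150.0ms=2/5b
5) 600.0ms=8/5b +150.0ms=2/5b
6) 750.0ms=2b +750.0ms=2b
7) 1500.0ms=4b +250.0ms=2/3b
8) 1750.0ms=14/3b +250.0ms=2/3b
9) 2000.0ms=16/3b +250.0ms=2/3b
10) 2250.0ms=6b +281.25ms=3/4b
11) 2531.25ms=27/4b +93.75ms=1/4b
12) 2625.0ms=7b +1125.0ms=3b
13) 3750.0ms=10b +562.5ms=3/2b
14) 4312.5ms=23/2b +187.5ms=1/2b
Σ=12b of 12 (160bpm 4/4) — PASS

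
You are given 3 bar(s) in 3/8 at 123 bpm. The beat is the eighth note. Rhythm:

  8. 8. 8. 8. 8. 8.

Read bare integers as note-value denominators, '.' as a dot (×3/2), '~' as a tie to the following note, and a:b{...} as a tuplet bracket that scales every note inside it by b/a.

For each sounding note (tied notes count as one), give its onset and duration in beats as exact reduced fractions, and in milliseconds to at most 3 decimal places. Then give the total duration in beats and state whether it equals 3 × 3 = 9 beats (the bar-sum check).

1) 0.0ms=0b +731.707ms=3/2b
2) 731.707ms=3/2b +731.707ms=3/2b
3) 1463.415ms=3b +731.707ms=3/2b
4) 2195.122ms=9/2b +731.707ms=3/2b
5) 2926.829ms=6b +731.707ms=3/2b
6) 3658.537ms=15/2b +731.707ms=3/2b
Σ=9b of 9 (123bpm 3/8) — PASS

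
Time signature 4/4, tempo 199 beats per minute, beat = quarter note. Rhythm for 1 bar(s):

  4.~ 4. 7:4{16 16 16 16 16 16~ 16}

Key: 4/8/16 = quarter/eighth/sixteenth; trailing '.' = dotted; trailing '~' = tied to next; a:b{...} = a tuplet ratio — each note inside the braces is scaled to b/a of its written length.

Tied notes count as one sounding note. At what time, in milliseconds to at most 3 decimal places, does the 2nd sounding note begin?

1. 0.0ms @ 0 + 904.523ms (3)
2. 904.523ms @ 3 + 43.073ms (1/7)
3. 947.595ms @ 22/7 + 43.073ms (1/7)
4. 990.668ms @ 23/7 + 43.073ms (1/7)
5. 1033.74ms @ 24/7 + 43.073ms (1/7)
6. 1076.813ms @ 25/7 + 43.073ms (1/7)
7. 1119.885ms @ 26/7 + 86.145ms (2/7)

note 2 onset = 3b = 904.523ms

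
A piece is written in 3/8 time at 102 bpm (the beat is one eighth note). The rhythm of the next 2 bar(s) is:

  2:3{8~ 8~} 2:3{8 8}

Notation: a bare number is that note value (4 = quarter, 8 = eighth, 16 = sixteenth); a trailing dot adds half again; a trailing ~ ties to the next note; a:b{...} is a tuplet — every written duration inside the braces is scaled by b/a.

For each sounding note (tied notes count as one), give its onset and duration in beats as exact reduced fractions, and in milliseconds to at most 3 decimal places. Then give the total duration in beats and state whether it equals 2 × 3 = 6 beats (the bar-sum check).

1) 0.0ms=0b +2647.059ms=9/2b
2) 2647.059ms=9/2b +882.353ms=3/2b
Σ=6b of 6 (102bpm 3/8) — PASS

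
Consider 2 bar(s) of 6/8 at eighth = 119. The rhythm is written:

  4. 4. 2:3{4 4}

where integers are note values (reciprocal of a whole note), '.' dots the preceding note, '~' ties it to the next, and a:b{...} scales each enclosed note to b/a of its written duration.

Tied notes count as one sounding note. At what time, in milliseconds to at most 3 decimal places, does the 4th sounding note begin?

1. 0.0ms @ 0 + 1512.605ms (3)
2. 1512.605ms @ 3 + 1512.605ms (3)
3. 3025.21ms @ 6 + 1512.605ms (3)
4. 4537.815ms @ 9 + 1512.605ms (3)

note 4 onset = 9b = 4537.815ms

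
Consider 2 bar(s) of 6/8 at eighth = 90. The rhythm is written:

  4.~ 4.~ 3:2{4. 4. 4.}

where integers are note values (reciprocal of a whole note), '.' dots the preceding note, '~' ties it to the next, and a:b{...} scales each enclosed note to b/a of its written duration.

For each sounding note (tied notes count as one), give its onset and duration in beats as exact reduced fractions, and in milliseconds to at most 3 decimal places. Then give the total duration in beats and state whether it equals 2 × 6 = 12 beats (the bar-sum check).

1) 0.0ms=0b +5333.333ms=8b
2) 5333.333ms=8b +1333.333ms=2b
3) 6666.667ms=10b +1333.333ms=2b
Σ=12b of 12 (90bpm 6/8) — PASS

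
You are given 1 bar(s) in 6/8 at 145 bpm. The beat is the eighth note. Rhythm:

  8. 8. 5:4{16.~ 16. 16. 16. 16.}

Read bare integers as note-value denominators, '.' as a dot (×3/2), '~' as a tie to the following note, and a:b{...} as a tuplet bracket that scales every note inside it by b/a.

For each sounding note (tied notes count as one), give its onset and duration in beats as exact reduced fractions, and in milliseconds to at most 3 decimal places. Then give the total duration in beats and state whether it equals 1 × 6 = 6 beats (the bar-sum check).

1) 0.0ms=0b +620.69ms=3/2b
2) 620.69ms=3/2b +620.69ms=3/2b
3) 1241.379ms=3b +496.552ms=6/5b
4) 1737.931ms=21/5b +248.276ms=3/5b
5) 1986.207ms=24/5b +248.276ms=3/5b
6) 2234.483ms=27/5b +248.276ms=3/5b
Σ=6b of 6 (145bpm 6/8) — PASS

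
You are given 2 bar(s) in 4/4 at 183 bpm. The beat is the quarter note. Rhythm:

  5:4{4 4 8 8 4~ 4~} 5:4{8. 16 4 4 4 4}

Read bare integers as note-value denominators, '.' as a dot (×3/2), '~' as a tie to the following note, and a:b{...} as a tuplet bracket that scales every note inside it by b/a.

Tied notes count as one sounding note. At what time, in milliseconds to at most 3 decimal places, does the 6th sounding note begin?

note 6 onset = 23/5b = 1508.197ms

1. 0.0ms @ 0 + 262.295ms (4/5)
2. 262.295ms @ 4/5 + 262.295ms (4/5)
3. 524.59ms @ 8/5 + 131.148ms (2/5)
4. 655.738ms @ 2 + 131.148ms (2/5)
5. 786.885ms @ 12/5 + 721.311ms (11/5)
6. 1508.197ms @ 23/5 + 65.574ms (1/5)
7. 1573.77ms @ 24/5 + 262.295ms (4/5)
8. 1836.066ms @ 28/5 + 262.295ms (4/5)
9. 2098.361ms @ 32/5 + 262.295ms (4/5)
10. 2360.656ms @ 36/5 + 262.295ms (4/5)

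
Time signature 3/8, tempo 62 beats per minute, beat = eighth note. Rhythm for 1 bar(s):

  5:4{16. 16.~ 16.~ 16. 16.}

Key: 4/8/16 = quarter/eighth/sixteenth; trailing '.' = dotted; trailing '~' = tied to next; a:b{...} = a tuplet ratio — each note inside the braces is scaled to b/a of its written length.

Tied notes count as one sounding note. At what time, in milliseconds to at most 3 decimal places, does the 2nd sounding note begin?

note 2 onset = 3/5b = 580.645ms

1. 0.0ms @ 0 + 580.645ms (3/5)
2. 580.645ms @ 3/5 + 1741.935ms (9/5)
3. 2322.581ms @ 12/5 + 580.645ms (3/5)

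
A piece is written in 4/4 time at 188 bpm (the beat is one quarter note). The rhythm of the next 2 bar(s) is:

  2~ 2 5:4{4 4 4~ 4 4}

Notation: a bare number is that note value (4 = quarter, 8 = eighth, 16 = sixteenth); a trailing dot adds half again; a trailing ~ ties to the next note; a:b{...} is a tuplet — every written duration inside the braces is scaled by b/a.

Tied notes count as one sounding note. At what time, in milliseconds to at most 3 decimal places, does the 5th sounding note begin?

note 5 onset = 36/5b = 2297.872ms

1. 0.0ms @ 0 + 1276.596ms (4)
2. 1276.596ms @ 4 + 255.319ms (4/5)
3. 1531.915ms @ 24/5 + 255.319ms (4/5)
4. 1787.234ms @ 28/5 + 510.638ms (8/5)
5. 2297.872ms @ 36/5 + 255.319ms (4/5)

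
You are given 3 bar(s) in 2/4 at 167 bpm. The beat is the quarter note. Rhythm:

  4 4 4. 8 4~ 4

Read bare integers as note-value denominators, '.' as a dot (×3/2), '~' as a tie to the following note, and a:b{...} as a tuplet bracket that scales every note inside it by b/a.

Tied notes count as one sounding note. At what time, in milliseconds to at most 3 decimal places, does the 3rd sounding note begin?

1. 0.0ms @ 0 + 359.281ms (1)
2. 359.281ms @ 1 + 359.281ms (1)
3. 718.563ms @ 2 + 538.922ms (3/2)
4. 1257.485ms @ 7/2 + 179.641ms (1/2)
5. 1437.126ms @ 4 + 718.563ms (2)

note 3 onset = 2b = 718.563ms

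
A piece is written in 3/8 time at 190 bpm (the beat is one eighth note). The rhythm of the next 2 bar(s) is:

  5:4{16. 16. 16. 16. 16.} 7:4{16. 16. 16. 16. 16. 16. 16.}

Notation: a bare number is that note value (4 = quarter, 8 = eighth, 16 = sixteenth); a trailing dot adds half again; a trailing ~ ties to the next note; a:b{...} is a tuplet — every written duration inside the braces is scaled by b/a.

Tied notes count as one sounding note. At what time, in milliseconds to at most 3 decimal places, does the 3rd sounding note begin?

1. 0.0ms @ 0 + 189.474ms (3/5)
2. 189.474ms @ 3/5 + 189.474ms (3/5)
3. 378.947ms @ 6/5 + 189.474ms (3/5)
4. 568.421ms @ 9/5 + 189.474ms (3/5)
5. 757.895ms @ 12/5 + 189.474ms (3/5)
6. 947.368ms @ 3 + 135.338ms (3/7)
7. 1082.707ms @ 24/7 + 135.338ms (3/7)
8. 1218.045ms @ 27/7 + 135.338ms (3/7)
9. 1353.383ms @ 30/7 + 135.338ms (3/7)
10. 1488.722ms @ 33/7 + 135.338ms (3/7)
11. 1624.06ms @ 36/7 + 135.338ms (3/7)
12. 1759.398ms @ 39/7 + 135.338ms (3/7)

note 3 onset = 6/5b = 378.947ms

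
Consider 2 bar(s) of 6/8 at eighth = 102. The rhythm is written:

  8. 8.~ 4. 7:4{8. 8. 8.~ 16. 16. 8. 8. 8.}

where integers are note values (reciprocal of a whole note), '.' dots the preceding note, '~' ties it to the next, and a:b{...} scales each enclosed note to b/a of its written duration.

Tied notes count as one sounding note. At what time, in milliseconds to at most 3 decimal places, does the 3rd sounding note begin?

1. 0.0ms @ 0 + 882.353ms (3/2)
2. 882.353ms @ 3/2 + 2647.059ms (9/2)
3. 3529.412ms @ 6 + 504.202ms (6/7)
4. 4033.613ms @ 48/7 + 504.202ms (6/7)
5. 4537.815ms @ 54/7 + 756.303ms (9/7)
6. 5294.118ms @ 9 + 252.101ms (3/7)
7. 5546.218ms @ 66/7 + 504.202ms (6/7)
8. 6050.42ms @ 72/7 + 504.202ms (6/7)
9. 6554.622ms @ 78/7 + 504.202ms (6/7)

note 3 onset = 6b = 3529.412ms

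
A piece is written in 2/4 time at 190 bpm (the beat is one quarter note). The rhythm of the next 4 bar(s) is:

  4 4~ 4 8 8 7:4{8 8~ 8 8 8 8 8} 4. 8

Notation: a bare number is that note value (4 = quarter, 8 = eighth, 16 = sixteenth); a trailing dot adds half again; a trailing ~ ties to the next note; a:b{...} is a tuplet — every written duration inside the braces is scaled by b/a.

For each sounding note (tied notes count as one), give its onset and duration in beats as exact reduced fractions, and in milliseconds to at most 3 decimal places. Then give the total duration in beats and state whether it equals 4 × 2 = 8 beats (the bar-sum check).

1) 0.0ms=0b +315.789ms=1b
2) 315.789ms=1b +631.579ms=2b
3) 947.368ms=3b +157.895ms=1/2b
4) 1105.263ms=7/2b +157.895ms=1/2b
5) 1263.158ms=4b +90.226ms=2/7b
6) 1353.383ms=30/7b +180.451ms=4/7b
7) 1533.835ms=34/7b +90.226ms=2/7b
8) 1624.06ms=36/7b +90.226ms=2/7b
9) 1714.286ms=38/7b +90.226ms=2/7b
10) 1804.511ms=40/7b +90.226ms=2/7b
11) 1894.737ms=6b +473.684ms=3/2b
12) 2368.421ms=15/2b +157.895ms=1/2b
Σ=8b of 8 (190bpm 2/4) — PASS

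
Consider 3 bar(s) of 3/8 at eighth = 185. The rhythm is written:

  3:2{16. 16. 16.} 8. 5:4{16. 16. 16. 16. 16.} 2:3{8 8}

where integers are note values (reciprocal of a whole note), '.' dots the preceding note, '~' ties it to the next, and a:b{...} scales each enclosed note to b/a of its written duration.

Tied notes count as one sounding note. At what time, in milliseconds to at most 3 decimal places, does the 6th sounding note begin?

1. 0.0ms @ 0 + 162.162ms (1/2)
2. 162.162ms @ 1/2 + 162.162ms (1/2)
3. 324.324ms @ 1 + 162.162ms (1/2)
4. 486.486ms @ 3/2 + 486.486ms (3/2)
5. 972.973ms @ 3 + 194.595ms (3/5)
6. 1167.568ms @ 18/5 + 194.595ms (3/5)
7. 1362.162ms @ 21/5 + 194.595ms (3/5)
8. 1556.757ms @ 24/5 + 194.595ms (3/5)
9. 1751.351ms @ 27/5 + 194.595ms (3/5)
10. 1945.946ms @ 6 + 486.486ms (3/2)
11. 2432.432ms @ 15/2 + 486.486ms (3/2)

note 6 onset = 18/5b = 1167.568ms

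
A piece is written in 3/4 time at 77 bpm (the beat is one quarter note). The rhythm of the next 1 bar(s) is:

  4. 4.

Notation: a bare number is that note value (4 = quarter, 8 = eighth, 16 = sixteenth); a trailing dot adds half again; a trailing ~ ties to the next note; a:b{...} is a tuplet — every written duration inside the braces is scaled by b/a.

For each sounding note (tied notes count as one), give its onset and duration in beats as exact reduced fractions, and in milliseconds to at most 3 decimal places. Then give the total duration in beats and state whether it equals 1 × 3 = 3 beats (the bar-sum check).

1) 0.0ms=0b +1168.831ms=3/2b
2) 1168.831ms=3/2b +1168.831ms=3/2b
Σ=3b of 3 (77bpm 3/4) — PASS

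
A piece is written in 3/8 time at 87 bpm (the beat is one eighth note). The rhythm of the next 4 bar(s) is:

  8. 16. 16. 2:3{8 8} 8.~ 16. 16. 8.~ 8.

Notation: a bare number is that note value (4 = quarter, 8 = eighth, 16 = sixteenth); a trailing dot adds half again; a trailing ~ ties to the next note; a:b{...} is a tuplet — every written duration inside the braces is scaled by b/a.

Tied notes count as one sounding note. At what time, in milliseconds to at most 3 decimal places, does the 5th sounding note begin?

note 5 onset = 9/2b = 3103.448ms

1. 0.0ms @ 0 + 1034.483ms (3/2)
2. 1034.483ms @ 3/2 + 517.241ms (3/4)
3. 1551.724ms @ 9/4 + 517.241ms (3/4)
4. 2068.966ms @ 3 + 1034.483ms (3/2)
5. 3103.448ms @ 9/2 + 1034.483ms (3/2)
6. 4137.931ms @ 6 + 1551.724ms (9/4)
7. 5689.655ms @ 33/4 + 517.241ms (3/4)
8. 6206.897ms @ 9 + 2068.966ms (3)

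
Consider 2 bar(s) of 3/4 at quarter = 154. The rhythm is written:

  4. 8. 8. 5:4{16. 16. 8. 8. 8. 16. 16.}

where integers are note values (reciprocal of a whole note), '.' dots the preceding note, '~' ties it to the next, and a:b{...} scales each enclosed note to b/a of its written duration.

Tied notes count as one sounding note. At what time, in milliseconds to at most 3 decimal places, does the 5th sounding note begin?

note 5 onset = 33/10b = 1285.714ms

1. 0.0ms @ 0 + 584.416ms (3/2)
2. 584.416ms @ 3/2 + 292.208ms (3/4)
3. 876.623ms @ 9/4 + 292.208ms (3/4)
4. 1168.831ms @ 3 + 116.883ms (3/10)
5. 1285.714ms @ 33/10 + 116.883ms (3/10)
6. 1402.597ms @ 18/5 + 233.766ms (3/5)
7. 1636.364ms @ 21/5 + 233.766ms (3/5)
8. 1870.13ms @ 24/5 + 233.766ms (3/5)
9. 2103.896ms @ 27/5 + 116.883ms (3/10)
10. 2220.779ms @ 57/10 + 116.883ms (3/10)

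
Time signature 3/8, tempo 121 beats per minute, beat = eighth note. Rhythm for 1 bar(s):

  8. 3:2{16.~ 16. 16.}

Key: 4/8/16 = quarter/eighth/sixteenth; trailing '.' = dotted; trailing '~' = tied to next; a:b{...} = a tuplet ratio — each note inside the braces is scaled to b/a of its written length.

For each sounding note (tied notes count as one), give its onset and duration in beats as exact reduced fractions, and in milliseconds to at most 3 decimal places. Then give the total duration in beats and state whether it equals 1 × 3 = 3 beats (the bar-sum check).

1) 0.0ms=0b +743.802ms=3/2b
2) 743.802ms=3/2b +495.868ms=1b
3) 1239.669ms=5/2b +247.934ms=1/2b
Σ=3b of 3 (121bpm 3/8) — PASS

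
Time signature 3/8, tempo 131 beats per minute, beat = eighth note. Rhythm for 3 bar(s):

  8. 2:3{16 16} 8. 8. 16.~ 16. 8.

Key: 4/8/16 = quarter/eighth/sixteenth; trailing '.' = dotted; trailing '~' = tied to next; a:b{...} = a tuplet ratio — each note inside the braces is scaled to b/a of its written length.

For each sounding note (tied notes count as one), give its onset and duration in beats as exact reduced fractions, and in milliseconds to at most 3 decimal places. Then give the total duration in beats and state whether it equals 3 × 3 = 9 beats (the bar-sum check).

1) 0.0ms=0b +687.023ms=3/2b
2) 687.023ms=3/2b +343.511ms=3/4b
3) 1030.534ms=9/4b +343.511ms=3/4b
4) 1374.046ms=3b +687.023ms=3/2b
5) 2061.069ms=9/2b +687.023ms=3/2b
6) 2748.092ms=6b +687.023ms=3/2b
7) 3435.115ms=15/2b +687.023ms=3/2b
Σ=9b of 9 (131bpm 3/8) — PASS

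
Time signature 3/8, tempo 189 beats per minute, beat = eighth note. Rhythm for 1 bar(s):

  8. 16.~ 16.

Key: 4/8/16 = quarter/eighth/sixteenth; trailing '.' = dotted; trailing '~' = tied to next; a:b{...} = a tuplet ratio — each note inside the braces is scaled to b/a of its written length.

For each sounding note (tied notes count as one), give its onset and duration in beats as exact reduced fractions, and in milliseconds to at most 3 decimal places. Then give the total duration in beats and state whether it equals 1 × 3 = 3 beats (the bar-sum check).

1) 0.0ms=0b +476.19ms=3/2b
2) 476.19ms=3/2b +476.19ms=3/2b
Σ=3b of 3 (189bpm 3/8) — PASS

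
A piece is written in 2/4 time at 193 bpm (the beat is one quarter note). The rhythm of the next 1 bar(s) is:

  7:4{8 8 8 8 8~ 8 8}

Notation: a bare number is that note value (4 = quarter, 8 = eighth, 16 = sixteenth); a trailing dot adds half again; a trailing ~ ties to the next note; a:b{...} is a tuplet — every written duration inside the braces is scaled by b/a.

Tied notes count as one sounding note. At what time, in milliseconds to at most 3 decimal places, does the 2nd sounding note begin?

1. 0.0ms @ 0 + 88.823ms (2/7)
2. 88.823ms @ 2/7 + 88.823ms (2/7)
3. 177.646ms @ 4/7 + 88.823ms (2/7)
4. 266.469ms @ 6/7 + 88.823ms (2/7)
5. 355.292ms @ 8/7 + 177.646ms (4/7)
6. 532.939ms @ 12/7 + 88.823ms (2/7)

note 2 onset = 2/7b = 88.823ms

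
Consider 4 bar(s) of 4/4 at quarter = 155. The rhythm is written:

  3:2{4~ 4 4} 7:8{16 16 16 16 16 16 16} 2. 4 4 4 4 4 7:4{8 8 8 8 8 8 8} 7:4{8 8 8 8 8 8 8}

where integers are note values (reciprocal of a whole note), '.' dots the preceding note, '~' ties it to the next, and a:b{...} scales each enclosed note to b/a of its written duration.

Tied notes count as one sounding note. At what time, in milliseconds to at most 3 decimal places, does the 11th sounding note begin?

note 11 onset = 7b = 2709.677ms

1. 0.0ms @ 0 + 516.129ms (4/3)
2. 516.129ms @ 4/3 + 258.065ms (2/3)
3. 774.194ms @ 2 + 110.599ms (2/7)
4. 884.793ms @ 16/7 + 110.599ms (2/7)
5. 995.392ms @ 18/7 + 110.599ms (2/7)
6. 1105.991ms @ 20/7 + 110.599ms (2/7)
7. 1216.59ms @ 22/7 + 110.599ms (2/7)
8. 1327.189ms @ 24/7 + 110.599ms (2/7)
9. 1437.788ms @ 26/7 + 110.599ms (2/7)
10. 1548.387ms @ 4 + 1161.29ms (3)
11. 2709.677ms @ 7 + 387.097ms (1)
12. 3096.774ms @ 8 + 387.097ms (1)
13. 3483.871ms @ 9 + 387.097ms (1)
14. 3870.968ms @ 10 + 387.097ms (1)
15. 4258.065ms @ 11 + 387.097ms (1)
16. 4645.161ms @ 12 + 110.599ms (2/7)
17. 4755.76ms @ 86/7 + 110.599ms (2/7)
18. 4866.359ms @ 88/7 + 110.599ms (2/7)
19. 4976.959ms @ 90/7 + 110.599ms (2/7)
20. 5087.558ms @ 92/7 + 110.599ms (2/7)
21. 5198.157ms @ 94/7 + 110.599ms (2/7)
22. 5308.756ms @ 96/7 + 110.599ms (2/7)
23. 5419.355ms @ 14 + 110.599ms (2/7)
24. 5529.954ms @ 100/7 + 110.599ms (2/7)
25. 5640.553ms @ 102/7 + 110.599ms (2/7)
26. 5751.152ms @ 104/7 + 110.599ms (2/7)
27. 5861.751ms @ 106/7 + 110.599ms (2/7)
28. 5972.35ms @ 108/7 + 110.599ms (2/7)
29. 6082.949ms @ 110/7 + 110.599ms (2/7)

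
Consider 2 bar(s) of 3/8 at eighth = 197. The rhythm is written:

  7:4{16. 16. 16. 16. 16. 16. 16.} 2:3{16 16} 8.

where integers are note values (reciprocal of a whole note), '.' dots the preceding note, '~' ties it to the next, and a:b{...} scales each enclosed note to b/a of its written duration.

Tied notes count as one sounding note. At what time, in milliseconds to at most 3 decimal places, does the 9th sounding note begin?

1. 0.0ms @ 0 + 130.529ms (3/7)
2. 130.529ms @ 3/7 + 130.529ms (3/7)
3. 261.059ms @ 6/7 + 130.529ms (3/7)
4. 391.588ms @ 9/7 + 130.529ms (3/7)
5. 522.117ms @ 12/7 + 130.529ms (3/7)
6. 652.647ms @ 15/7 + 130.529ms (3/7)
7. 783.176ms @ 18/7 + 130.529ms (3/7)
8. 913.706ms @ 3 + 228.426ms (3/4)
9. 1142.132ms @ 15/4 + 228.426ms (3/4)
10. 1370.558ms @ 9/2 + 456.853ms (3/2)

note 9 onset = 15/4b = 1142.132ms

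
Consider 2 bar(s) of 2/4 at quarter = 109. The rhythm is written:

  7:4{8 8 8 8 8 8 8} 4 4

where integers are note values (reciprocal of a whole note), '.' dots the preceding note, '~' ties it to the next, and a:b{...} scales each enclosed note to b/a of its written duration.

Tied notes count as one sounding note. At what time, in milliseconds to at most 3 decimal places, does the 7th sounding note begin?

1. 0.0ms @ 0 + 157.274ms (2/7)
2. 157.274ms @ 2/7 + 157.274ms (2/7)
3. 314.548ms @ 4/7 + 157.274ms (2/7)
4. 471.822ms @ 6/7 + 157.274ms (2/7)
5. 629.096ms @ 8/7 + 157.274ms (2/7)
6. 786.37ms @ 10/7 + 157.274ms (2/7)
7. 943.644ms @ 12/7 + 157.274ms (2/7)
8. 1100.917ms @ 2 + 550.459ms (1)
9. 1651.376ms @ 3 + 550.459ms (1)

note 7 onset = 12/7b = 943.644ms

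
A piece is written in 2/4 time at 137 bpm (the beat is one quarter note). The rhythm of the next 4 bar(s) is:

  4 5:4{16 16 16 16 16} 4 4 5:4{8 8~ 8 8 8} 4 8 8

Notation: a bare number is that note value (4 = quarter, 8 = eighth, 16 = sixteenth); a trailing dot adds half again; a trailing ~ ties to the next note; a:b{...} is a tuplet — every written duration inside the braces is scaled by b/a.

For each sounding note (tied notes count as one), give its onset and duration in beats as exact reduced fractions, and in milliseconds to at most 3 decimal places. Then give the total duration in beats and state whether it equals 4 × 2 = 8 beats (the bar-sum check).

1) 0.0ms=0b +437.956ms=1b
2) 437.956ms=1b +87.591ms=1/5b
3) 525.547ms=6/5b +87.591ms=1/5b
4) 613.139ms=7/5b +87.591ms=1/5b
5) 700.73ms=8/5b +87.591ms=1/5b
6) 788.321ms=9/5b +87.591ms=1/5b
7) 875.912ms=2b +437.956ms=1b
8) 1313.869ms=3b +437.956ms=1b
9) 1751.825ms=4b +175.182ms=2/5b
10) 1927.007ms=22/5b +350.365ms=4/5b
11) 2277.372ms=26/5b +175.182ms=2/5b
12) 2452.555ms=28/5b +175.182ms=2/5b
13) 2627.737ms=6b +437.956ms=1b
14) 3065.693ms=7b +218.978ms=1/2b
15) 3284.672ms=15/2b +218.978ms=1/2b
Σ=8b of 8 (137bpm 2/4) — PASS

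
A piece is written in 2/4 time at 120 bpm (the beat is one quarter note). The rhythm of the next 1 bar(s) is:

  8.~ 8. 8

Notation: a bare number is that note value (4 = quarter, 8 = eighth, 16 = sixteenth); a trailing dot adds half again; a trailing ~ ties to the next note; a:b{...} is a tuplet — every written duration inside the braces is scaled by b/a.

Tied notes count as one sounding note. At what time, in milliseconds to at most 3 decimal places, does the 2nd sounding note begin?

1. 0.0ms @ 0 + 750.0ms (3/2)
2. 750.0ms @ 3/2 + 250.0ms (1/2)

note 2 onset = 3/2b = 750.0ms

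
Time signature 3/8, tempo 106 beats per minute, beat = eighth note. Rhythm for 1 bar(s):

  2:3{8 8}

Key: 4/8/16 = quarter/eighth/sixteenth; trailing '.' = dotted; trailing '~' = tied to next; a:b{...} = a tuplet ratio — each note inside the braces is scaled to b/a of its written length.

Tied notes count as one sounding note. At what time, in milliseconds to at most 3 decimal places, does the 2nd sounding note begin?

note 2 onset = 3/2b = 849.057ms

1. 0.0ms @ 0 + 849.057ms (3/2)
2. 849.057ms @ 3/2 + 849.057ms (3/2)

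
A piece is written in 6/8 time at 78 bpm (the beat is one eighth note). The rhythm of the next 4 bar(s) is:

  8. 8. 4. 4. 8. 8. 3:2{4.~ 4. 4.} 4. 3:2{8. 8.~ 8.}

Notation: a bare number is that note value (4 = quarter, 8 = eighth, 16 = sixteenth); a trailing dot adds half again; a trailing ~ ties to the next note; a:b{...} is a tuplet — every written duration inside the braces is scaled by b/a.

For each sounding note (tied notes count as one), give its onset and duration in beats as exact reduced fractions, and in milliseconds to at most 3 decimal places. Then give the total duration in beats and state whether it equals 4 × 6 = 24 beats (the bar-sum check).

1) 0.0ms=0b +1153.846ms=3/2b
2) 1153.846ms=3/2b +1153.846ms=3/2b
3) 2307.692ms=3b +2307.692ms=3b
4) 4615.385ms=6b +2307.692ms=3b
5) 6923.077ms=9b +1153.846ms=3/2b
6) 8076.923ms=21/2b +1153.846ms=3/2b
7) 9230.769ms=12b +3076.923ms=4b
8) 12307.692ms=16b +1538.462ms=2b
9) 13846.154ms=18b +2307.692ms=3b
10) 16153.846ms=21b +769.231ms=1b
11) 16923.077ms=22b +1538.462ms=2b
Σ=24b of 24 (78bpm 6/8) — PASS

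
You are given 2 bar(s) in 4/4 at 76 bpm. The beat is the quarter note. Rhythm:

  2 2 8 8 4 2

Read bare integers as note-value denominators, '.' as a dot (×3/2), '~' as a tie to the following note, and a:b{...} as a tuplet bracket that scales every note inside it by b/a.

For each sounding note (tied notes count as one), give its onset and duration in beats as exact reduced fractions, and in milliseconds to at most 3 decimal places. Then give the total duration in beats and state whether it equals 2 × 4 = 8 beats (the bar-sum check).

1) 0.0ms=0b +1578.947ms=2b
2) 1578.947ms=2b +1578.947ms=2b
3) 3157.895ms=4b +394.737ms=1/2b
4) 3552.632ms=9/2b +394.737ms=1/2b
5) 3947.368ms=5b +789.474ms=1b
6) 4736.842ms=6b +1578.947ms=2b
Σ=8b of 8 (76bpm 4/4) — PASS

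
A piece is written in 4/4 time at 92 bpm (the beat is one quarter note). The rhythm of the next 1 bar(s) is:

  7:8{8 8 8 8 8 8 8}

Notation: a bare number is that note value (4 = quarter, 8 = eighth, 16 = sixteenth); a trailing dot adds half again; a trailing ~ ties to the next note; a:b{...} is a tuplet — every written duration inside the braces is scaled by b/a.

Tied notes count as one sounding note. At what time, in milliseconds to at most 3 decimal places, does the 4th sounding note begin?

note 4 onset = 12/7b = 1118.012ms

1. 0.0ms @ 0 + 372.671ms (4/7)
2. 372.671ms @ 4/7 + 372.671ms (4/7)
3. 745.342ms @ 8/7 + 372.671ms (4/7)
4. 1118.012ms @ 12/7 + 372.671ms (4/7)
5. 1490.683ms @ 16/7 + 372.671ms (4/7)
6. 1863.354ms @ 20/7 + 372.671ms (4/7)
7. 2236.025ms @ 24/7 + 372.671ms (4/7)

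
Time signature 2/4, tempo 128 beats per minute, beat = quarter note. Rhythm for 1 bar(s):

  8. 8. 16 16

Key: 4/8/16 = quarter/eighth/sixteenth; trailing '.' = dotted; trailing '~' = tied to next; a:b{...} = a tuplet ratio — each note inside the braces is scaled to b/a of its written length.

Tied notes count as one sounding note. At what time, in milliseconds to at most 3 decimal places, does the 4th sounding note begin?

note 4 onset = 7/4b = 820.312ms

1. 0.0ms @ 0 + 351.562ms (3/4)
2. 351.562ms @ 3/4 + 351.562ms (3/4)
3. 703.125ms @ 3/2 + 117.188ms (1/4)
4. 820.312ms @ 7/4 + 117.188ms (1/4)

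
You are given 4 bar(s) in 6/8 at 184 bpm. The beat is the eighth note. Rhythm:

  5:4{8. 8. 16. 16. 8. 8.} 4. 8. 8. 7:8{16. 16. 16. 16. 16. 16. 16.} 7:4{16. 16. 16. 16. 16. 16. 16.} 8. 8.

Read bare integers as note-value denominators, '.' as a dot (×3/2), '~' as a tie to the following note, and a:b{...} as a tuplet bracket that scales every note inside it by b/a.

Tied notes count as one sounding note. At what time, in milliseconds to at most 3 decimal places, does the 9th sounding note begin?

1. 0.0ms @ 0 + 391.304ms (6/5)
2. 391.304ms @ 6/5 + 391.304ms (6/5)
3. 782.609ms @ 12/5 + 195.652ms (3/5)
4. 978.261ms @ 3 + 195.652ms (3/5)
5. 1173.913ms @ 18/5 + 391.304ms (6/5)
6. 1565.217ms @ 24/5 + 391.304ms (6/5)
7. 1956.522ms @ 6 + 978.261ms (3)
8. 2934.783ms @ 9 + 489.13ms (3/2)
9. 3423.913ms @ 21/2 + 489.13ms (3/2)
10. 3913.043ms @ 12 + 279.503ms (6/7)
11. 4192.547ms @ 90/7 + 279.503ms (6/7)
12. 4472.05ms @ 96/7 + 279.503ms (6/7)
13. 4751.553ms @ 102/7 + 279.503ms (6/7)
14. 5031.056ms @ 108/7 + 279.503ms (6/7)
15. 5310.559ms @ 114/7 + 279.503ms (6/7)
16. 5590.062ms @ 120/7 + 279.503ms (6/7)
17. 5869.565ms @ 18 + 139.752ms (3/7)
18. 6009.317ms @ 129/7 + 139.752ms (3/7)
19. 6149.068ms @ 132/7 + 139.752ms (3/7)
20. 6288.82ms @ 135/7 + 139.752ms (3/7)
21. 6428.571ms @ 138/7 + 139.752ms (3/7)
22. 6568.323ms @ 141/7 + 139.752ms (3/7)
23. 6708.075ms @ 144/7 + 139.752ms (3/7)
24. 6847.826ms @ 21 + 489.13ms (3/2)
25. 7336.957ms @ 45/2 + 489.13ms (3/2)

note 9 onset = 21/2b = 3423.913ms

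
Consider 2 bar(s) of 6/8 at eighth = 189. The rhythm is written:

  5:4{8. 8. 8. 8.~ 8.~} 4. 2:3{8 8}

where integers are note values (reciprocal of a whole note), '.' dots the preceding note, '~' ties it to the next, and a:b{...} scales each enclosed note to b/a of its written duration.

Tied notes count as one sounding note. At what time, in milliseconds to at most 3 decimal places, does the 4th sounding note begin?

note 4 onset = 18/5b = 1142.857ms

1. 0.0ms @ 0 + 380.952ms (6/5)
2. 380.952ms @ 6/5 + 380.952ms (6/5)
3. 761.905ms @ 12/5 + 380.952ms (6/5)
4. 1142.857ms @ 18/5 + 1714.286ms (27/5)
5. 2857.143ms @ 9 + 476.19ms (3/2)
6. 3333.333ms @ 21/2 + 476.19ms (3/2)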